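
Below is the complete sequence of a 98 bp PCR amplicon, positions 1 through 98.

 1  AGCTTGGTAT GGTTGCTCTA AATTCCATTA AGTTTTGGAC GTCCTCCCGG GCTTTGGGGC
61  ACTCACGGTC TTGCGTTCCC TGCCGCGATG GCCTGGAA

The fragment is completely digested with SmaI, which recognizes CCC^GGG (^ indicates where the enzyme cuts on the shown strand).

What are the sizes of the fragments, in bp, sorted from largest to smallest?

50, 48 bp

The SmaI site (CCCGGG) starts at position 46.
SmaI cuts after base 3 of each site, so after position 48.
Linear molecule, 1 cut → 2 fragments:
  1–48 → 48 bp
  49–98 → 50 bp
Sorted largest to smallest: 50, 48 bp.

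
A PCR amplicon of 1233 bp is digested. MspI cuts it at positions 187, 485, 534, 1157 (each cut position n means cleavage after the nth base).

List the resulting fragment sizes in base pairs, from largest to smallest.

Linear molecule, 4 cuts → 5 fragments:
  187 − 0 = 187 bp
  485 − 187 = 298 bp
  534 − 485 = 49 bp
  1157 − 534 = 623 bp
  1233 − 1157 = 76 bp
Sorted largest to smallest: 623, 298, 187, 76, 49 bp.

623, 298, 187, 76, 49 bp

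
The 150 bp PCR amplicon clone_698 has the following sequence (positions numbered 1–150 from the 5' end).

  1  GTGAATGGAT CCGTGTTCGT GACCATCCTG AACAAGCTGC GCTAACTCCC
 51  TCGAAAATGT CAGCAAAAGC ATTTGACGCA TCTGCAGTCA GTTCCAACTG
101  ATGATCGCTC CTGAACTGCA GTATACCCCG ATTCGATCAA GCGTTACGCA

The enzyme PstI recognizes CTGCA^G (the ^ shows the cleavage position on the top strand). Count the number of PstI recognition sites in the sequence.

2

CTGCAG occurs starting at positions 82, 116.
PstI cuts at 2 sites.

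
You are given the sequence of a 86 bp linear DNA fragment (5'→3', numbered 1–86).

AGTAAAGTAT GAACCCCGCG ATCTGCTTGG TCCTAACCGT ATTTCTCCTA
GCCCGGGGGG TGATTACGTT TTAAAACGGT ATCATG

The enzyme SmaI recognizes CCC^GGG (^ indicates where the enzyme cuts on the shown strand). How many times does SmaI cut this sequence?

CCCGGG occurs starting at position 52.
SmaI cuts at 1 site.

1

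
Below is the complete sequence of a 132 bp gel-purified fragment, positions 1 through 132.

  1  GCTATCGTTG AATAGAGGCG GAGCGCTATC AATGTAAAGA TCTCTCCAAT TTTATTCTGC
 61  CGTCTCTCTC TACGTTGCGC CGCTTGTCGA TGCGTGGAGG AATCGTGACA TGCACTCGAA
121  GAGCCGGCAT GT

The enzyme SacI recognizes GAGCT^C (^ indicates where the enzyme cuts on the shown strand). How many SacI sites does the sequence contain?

No occurrence of GAGCTC is present in the sequence.
SacI does not cut: 0 sites.

0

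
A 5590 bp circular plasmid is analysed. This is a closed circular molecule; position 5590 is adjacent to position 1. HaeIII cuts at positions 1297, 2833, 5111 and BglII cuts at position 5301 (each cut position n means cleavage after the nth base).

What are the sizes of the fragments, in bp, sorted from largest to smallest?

2278, 1586, 1536, 190 bp

Combined cut positions (sorted): 1297, 2833, 5111, 5301.
Circular molecule, 4 cuts → 4 fragments:
  2833 − 1297 = 1536 bp
  5111 − 2833 = 2278 bp
  5301 − 5111 = 190 bp
  wrap: 5590 − 5301 + 1297 = 1586 bp
Sorted largest to smallest: 2278, 1586, 1536, 190 bp.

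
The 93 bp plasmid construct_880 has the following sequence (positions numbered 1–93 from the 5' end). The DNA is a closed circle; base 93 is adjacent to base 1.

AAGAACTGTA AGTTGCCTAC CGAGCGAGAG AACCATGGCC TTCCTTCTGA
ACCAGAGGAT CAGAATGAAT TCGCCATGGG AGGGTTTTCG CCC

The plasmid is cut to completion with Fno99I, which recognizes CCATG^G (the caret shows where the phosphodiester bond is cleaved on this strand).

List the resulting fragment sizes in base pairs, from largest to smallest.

Fno99I sites (CCATGG) start at positions 33, 74.
Fno99I cuts after base 5 of each site (before the last base), so after positions 37, 78.
Circular molecule, 2 cuts → 2 fragments:
  38–78 → 41 bp
  79–93 then 1–37 → 15 + 37 = 52 bp
Sorted largest to smallest: 52, 41 bp.

52, 41 bp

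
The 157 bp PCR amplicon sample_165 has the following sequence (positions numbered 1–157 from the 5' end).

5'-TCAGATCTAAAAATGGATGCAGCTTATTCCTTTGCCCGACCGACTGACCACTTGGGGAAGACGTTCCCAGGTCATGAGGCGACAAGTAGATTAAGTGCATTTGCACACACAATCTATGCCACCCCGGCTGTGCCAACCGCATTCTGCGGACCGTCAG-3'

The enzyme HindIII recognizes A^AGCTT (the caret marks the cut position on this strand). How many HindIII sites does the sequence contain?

0

No occurrence of AAGCTT is present in the sequence.
HindIII does not cut: 0 sites.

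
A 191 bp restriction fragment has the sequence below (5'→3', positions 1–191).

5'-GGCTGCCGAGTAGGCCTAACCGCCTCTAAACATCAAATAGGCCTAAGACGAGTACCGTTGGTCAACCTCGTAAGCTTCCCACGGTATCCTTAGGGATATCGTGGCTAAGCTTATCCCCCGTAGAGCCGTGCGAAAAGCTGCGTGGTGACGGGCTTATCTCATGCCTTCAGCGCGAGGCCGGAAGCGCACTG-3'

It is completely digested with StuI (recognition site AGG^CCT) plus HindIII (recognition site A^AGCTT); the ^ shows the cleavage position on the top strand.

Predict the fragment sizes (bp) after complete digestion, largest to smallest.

StuI sites (AGGCCT) start at positions 12, 39.
StuI cuts after base 3 of each site, so after positions 14, 41.
HindIII sites (AAGCTT) start at positions 72, 107.
HindIII cuts after the first base of each site, so after positions 72, 107.
Combined cut positions: 14, 41, 72, 107.
Linear molecule, 4 cuts → 5 fragments:
  1–14 → 14 bp
  15–41 → 27 bp
  42–72 → 31 bp
  73–107 → 35 bp
  108–191 → 84 bp
Sorted largest to smallest: 84, 35, 31, 27, 14 bp.

84, 35, 31, 27, 14 bp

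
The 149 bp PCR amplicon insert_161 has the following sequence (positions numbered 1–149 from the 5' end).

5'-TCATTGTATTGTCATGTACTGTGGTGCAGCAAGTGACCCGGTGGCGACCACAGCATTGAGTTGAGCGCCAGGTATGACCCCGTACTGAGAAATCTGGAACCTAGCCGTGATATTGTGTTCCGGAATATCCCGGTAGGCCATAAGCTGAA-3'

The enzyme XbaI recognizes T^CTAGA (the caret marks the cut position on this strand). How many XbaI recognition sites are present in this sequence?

No occurrence of TCTAGA is present in the sequence.
XbaI does not cut: 0 sites.

0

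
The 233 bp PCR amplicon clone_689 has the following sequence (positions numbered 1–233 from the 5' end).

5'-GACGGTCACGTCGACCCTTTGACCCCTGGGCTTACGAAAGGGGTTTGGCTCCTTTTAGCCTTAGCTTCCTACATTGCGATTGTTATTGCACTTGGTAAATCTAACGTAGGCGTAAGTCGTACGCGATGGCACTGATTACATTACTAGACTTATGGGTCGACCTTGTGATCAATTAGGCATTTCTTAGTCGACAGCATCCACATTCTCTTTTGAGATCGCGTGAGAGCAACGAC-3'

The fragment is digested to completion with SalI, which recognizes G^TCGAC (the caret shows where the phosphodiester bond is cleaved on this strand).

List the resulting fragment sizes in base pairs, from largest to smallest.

SalI sites (GTCGAC) start at positions 10, 156, 187.
SalI cuts after the first base of each site, so after positions 10, 156, 187.
Linear molecule, 3 cuts → 4 fragments:
  1–10 → 10 bp
  11–156 → 146 bp
  157–187 → 31 bp
  188–233 → 46 bp
Sorted largest to smallest: 146, 46, 31, 10 bp.

146, 46, 31, 10 bp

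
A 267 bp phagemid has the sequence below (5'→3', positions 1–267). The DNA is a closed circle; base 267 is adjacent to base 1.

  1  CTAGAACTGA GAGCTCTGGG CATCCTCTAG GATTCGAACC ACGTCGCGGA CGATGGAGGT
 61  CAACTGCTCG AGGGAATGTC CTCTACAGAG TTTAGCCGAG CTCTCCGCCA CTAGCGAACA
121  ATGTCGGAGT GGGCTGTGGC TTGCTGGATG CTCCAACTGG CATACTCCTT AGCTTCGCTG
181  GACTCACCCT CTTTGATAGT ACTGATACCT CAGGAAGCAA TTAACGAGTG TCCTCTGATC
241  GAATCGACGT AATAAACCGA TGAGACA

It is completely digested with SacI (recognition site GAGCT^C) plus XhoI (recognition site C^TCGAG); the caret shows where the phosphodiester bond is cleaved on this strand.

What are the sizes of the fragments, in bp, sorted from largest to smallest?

180, 52, 35 bp

SacI sites (GAGCTC) start at positions 11, 98.
SacI cuts after base 5 of each site (before the last base), so after positions 15, 102.
The XhoI site (CTCGAG) starts at position 67.
XhoI cuts after the first base of each site, so after position 67.
Combined cut positions: 15, 67, 102.
Circular molecule, 3 cuts → 3 fragments:
  16–67 → 52 bp
  68–102 → 35 bp
  103–267 then 1–15 → 165 + 15 = 180 bp
Sorted largest to smallest: 180, 52, 35 bp.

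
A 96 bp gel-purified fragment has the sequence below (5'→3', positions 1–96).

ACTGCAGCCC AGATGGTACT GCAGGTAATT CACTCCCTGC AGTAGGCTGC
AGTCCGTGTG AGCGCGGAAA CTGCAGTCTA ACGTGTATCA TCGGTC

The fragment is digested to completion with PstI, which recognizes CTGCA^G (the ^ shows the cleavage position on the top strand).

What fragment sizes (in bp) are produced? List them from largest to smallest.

24, 21, 18, 17, 10, 6 bp

PstI sites (CTGCAG) start at positions 2, 19, 37, 47, 71.
PstI cuts after base 5 of each site (before the last base), so after positions 6, 23, 41, 51, 75.
Linear molecule, 5 cuts → 6 fragments:
  1–6 → 6 bp
  7–23 → 17 bp
  24–41 → 18 bp
  42–51 → 10 bp
  52–75 → 24 bp
  76–96 → 21 bp
Sorted largest to smallest: 24, 21, 18, 17, 10, 6 bp.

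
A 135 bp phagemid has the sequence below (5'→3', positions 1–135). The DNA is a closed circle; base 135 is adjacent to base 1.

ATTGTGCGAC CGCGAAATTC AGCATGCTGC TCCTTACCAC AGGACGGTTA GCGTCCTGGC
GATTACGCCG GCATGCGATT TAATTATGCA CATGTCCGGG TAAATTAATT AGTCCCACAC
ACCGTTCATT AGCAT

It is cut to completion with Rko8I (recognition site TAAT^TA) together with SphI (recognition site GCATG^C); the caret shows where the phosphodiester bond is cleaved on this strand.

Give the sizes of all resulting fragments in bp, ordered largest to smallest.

52, 49, 25, 9 bp

Rko8I sites (TAATTA) start at positions 81, 106.
Rko8I cuts after base 4 of each site, so after positions 84, 109.
SphI sites (GCATGC) start at positions 22, 71.
SphI cuts after base 5 of each site (before the last base), so after positions 26, 75.
Combined cut positions: 26, 75, 84, 109.
Circular molecule, 4 cuts → 4 fragments:
  27–75 → 49 bp
  76–84 → 9 bp
  85–109 → 25 bp
  110–135 then 1–26 → 26 + 26 = 52 bp
Sorted largest to smallest: 52, 49, 25, 9 bp.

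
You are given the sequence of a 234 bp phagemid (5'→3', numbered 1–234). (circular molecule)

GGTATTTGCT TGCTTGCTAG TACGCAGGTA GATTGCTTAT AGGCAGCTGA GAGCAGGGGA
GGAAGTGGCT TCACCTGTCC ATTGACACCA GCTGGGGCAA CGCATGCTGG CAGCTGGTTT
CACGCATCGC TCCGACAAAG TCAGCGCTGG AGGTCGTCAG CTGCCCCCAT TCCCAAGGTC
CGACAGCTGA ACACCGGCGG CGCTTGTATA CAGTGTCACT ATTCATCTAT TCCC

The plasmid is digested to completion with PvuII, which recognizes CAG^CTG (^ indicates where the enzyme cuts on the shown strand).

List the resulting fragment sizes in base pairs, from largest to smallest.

PvuII sites (CAGCTG) start at positions 44, 89, 111, 158, 184.
PvuII cuts after base 3 of each site, so after positions 46, 91, 113, 160, 186.
Circular molecule, 5 cuts → 5 fragments:
  47–91 → 45 bp
  92–113 → 22 bp
  114–160 → 47 bp
  161–186 → 26 bp
  187–234 then 1–46 → 48 + 46 = 94 bp
Sorted largest to smallest: 94, 47, 45, 26, 22 bp.

94, 47, 45, 26, 22 bp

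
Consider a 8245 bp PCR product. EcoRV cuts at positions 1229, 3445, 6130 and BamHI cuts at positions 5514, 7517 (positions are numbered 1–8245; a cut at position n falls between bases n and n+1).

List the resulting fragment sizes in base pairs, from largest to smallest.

Combined cut positions (sorted): 1229, 3445, 5514, 6130, 7517.
Linear molecule, 5 cuts → 6 fragments:
  1229 − 0 = 1229 bp
  3445 − 1229 = 2216 bp
  5514 − 3445 = 2069 bp
  6130 − 5514 = 616 bp
  7517 − 6130 = 1387 bp
  8245 − 7517 = 728 bp
Sorted largest to smallest: 2216, 2069, 1387, 1229, 728, 616 bp.

2216, 2069, 1387, 1229, 728, 616 bp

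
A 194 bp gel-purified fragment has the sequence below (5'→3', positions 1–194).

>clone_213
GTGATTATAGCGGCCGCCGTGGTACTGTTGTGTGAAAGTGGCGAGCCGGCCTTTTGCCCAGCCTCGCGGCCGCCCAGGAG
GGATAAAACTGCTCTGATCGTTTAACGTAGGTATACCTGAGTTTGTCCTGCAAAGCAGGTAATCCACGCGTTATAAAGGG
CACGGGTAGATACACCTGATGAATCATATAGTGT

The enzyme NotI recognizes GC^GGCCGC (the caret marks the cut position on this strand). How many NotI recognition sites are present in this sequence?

2

GCGGCCGC occurs starting at positions 10, 66.
NotI cuts at 2 sites.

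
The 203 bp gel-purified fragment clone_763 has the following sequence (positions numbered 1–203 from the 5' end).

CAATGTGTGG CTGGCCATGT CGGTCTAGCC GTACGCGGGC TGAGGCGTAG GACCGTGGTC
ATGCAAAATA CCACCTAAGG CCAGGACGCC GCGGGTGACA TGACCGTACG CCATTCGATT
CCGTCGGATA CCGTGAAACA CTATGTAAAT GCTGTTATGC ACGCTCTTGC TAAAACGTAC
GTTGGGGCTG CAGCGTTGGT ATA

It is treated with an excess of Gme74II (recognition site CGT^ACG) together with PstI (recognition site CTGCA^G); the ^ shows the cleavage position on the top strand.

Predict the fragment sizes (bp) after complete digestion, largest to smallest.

Gme74II sites (CGTACG) start at positions 30, 105, 176.
Gme74II cuts after base 3 of each site, so after positions 32, 107, 178.
The PstI site (CTGCAG) starts at position 188.
PstI cuts after base 5 of each site (before the last base), so after position 192.
Combined cut positions: 32, 107, 178, 192.
Linear molecule, 4 cuts → 5 fragments:
  1–32 → 32 bp
  33–107 → 75 bp
  108–178 → 71 bp
  179–192 → 14 bp
  193–203 → 11 bp
Sorted largest to smallest: 75, 71, 32, 14, 11 bp.

75, 71, 32, 14, 11 bp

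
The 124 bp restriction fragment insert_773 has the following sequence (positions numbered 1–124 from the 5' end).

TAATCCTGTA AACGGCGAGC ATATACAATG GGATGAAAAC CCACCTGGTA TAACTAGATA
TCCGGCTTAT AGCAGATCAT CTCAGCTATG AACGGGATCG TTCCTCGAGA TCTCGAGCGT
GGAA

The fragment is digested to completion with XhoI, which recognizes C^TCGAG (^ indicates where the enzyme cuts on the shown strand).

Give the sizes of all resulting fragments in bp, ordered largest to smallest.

104, 12, 8 bp

XhoI sites (CTCGAG) start at positions 104, 112.
XhoI cuts after the first base of each site, so after positions 104, 112.
Linear molecule, 2 cuts → 3 fragments:
  1–104 → 104 bp
  105–112 → 8 bp
  113–124 → 12 bp
Sorted largest to smallest: 104, 12, 8 bp.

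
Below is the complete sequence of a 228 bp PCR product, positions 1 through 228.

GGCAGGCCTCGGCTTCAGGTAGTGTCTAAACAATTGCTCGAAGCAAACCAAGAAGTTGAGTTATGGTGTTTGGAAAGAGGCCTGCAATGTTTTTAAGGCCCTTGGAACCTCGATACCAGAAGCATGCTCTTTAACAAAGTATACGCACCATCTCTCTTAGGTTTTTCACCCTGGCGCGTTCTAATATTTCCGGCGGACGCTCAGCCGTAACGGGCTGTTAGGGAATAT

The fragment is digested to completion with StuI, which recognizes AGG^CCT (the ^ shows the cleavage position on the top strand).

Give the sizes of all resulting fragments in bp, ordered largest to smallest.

StuI sites (AGGCCT) start at positions 4, 78.
StuI cuts after base 3 of each site, so after positions 6, 80.
Linear molecule, 2 cuts → 3 fragments:
  1–6 → 6 bp
  7–80 → 74 bp
  81–228 → 148 bp
Sorted largest to smallest: 148, 74, 6 bp.

148, 74, 6 bp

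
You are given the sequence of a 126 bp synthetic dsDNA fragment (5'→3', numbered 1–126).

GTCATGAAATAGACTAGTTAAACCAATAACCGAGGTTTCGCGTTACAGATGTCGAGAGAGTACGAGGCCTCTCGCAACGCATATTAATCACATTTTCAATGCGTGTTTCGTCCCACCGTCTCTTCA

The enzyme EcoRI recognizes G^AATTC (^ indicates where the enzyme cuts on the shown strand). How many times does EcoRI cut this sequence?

No occurrence of GAATTC is present in the sequence.
EcoRI does not cut: 0 sites.

0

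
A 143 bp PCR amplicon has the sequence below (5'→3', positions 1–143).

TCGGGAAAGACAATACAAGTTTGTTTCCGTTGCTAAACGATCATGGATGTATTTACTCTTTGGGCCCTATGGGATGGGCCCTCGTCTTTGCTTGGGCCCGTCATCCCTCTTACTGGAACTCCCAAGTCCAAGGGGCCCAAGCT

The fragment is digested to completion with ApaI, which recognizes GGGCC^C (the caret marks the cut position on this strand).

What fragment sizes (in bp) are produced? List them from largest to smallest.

66, 39, 18, 14, 6 bp

ApaI sites (GGGCCC) start at positions 62, 76, 94, 133.
ApaI cuts after base 5 of each site (before the last base), so after positions 66, 80, 98, 137.
Linear molecule, 4 cuts → 5 fragments:
  1–66 → 66 bp
  67–80 → 14 bp
  81–98 → 18 bp
  99–137 → 39 bp
  138–143 → 6 bp
Sorted largest to smallest: 66, 39, 18, 14, 6 bp.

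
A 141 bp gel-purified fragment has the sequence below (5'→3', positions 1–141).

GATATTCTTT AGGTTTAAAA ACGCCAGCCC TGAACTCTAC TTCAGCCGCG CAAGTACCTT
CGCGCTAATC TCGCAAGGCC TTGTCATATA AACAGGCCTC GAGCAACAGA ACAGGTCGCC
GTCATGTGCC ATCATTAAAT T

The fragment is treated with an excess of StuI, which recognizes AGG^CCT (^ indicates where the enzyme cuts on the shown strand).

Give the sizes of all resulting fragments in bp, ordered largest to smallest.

78, 45, 18 bp

StuI sites (AGGCCT) start at positions 76, 94.
StuI cuts after base 3 of each site, so after positions 78, 96.
Linear molecule, 2 cuts → 3 fragments:
  1–78 → 78 bp
  79–96 → 18 bp
  97–141 → 45 bp
Sorted largest to smallest: 78, 45, 18 bp.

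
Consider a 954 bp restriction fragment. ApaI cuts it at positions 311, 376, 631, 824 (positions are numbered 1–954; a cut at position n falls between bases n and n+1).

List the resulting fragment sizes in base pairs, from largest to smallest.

311, 255, 193, 130, 65 bp

Linear molecule, 4 cuts → 5 fragments:
  311 − 0 = 311 bp
  376 − 311 = 65 bp
  631 − 376 = 255 bp
  824 − 631 = 193 bp
  954 − 824 = 130 bp
Sorted largest to smallest: 311, 255, 193, 130, 65 bp.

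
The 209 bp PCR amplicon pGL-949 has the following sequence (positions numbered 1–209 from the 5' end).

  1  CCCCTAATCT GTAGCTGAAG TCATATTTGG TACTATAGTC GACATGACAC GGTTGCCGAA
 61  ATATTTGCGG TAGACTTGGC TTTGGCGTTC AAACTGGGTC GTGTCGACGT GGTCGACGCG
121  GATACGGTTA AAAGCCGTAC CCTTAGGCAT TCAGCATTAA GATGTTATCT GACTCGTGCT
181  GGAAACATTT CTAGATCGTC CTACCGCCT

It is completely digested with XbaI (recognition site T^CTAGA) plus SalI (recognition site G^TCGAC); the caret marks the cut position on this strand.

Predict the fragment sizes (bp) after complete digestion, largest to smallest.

78, 65, 38, 19, 9 bp

The XbaI site (TCTAGA) starts at position 190.
XbaI cuts after the first base of each site, so after position 190.
SalI sites (GTCGAC) start at positions 38, 103, 112.
SalI cuts after the first base of each site, so after positions 38, 103, 112.
Combined cut positions: 38, 103, 112, 190.
Linear molecule, 4 cuts → 5 fragments:
  1–38 → 38 bp
  39–103 → 65 bp
  104–112 → 9 bp
  113–190 → 78 bp
  191–209 → 19 bp
Sorted largest to smallest: 78, 65, 38, 19, 9 bp.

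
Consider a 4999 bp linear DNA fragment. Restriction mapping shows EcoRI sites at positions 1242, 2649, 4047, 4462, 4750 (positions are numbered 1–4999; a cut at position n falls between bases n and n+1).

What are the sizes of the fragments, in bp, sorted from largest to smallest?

1407, 1398, 1242, 415, 288, 249 bp

Linear molecule, 5 cuts → 6 fragments:
  1242 − 0 = 1242 bp
  2649 − 1242 = 1407 bp
  4047 − 2649 = 1398 bp
  4462 − 4047 = 415 bp
  4750 − 4462 = 288 bp
  4999 − 4750 = 249 bp
Sorted largest to smallest: 1407, 1398, 1242, 415, 288, 249 bp.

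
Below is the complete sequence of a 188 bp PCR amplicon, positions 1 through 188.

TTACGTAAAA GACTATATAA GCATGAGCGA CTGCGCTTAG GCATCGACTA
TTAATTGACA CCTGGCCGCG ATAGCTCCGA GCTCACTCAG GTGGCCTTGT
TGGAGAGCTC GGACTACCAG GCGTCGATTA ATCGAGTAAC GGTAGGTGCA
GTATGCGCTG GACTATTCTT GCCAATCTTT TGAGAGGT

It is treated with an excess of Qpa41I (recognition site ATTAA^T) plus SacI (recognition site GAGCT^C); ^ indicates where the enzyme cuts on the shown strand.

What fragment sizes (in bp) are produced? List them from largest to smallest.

57, 54, 29, 26, 22 bp

Qpa41I sites (ATTAAT) start at positions 50, 127.
Qpa41I cuts after base 5 of each site (before the last base), so after positions 54, 131.
SacI sites (GAGCTC) start at positions 79, 105.
SacI cuts after base 5 of each site (before the last base), so after positions 83, 109.
Combined cut positions: 54, 83, 109, 131.
Linear molecule, 4 cuts → 5 fragments:
  1–54 → 54 bp
  55–83 → 29 bp
  84–109 → 26 bp
  110–131 → 22 bp
  132–188 → 57 bp
Sorted largest to smallest: 57, 54, 29, 26, 22 bp.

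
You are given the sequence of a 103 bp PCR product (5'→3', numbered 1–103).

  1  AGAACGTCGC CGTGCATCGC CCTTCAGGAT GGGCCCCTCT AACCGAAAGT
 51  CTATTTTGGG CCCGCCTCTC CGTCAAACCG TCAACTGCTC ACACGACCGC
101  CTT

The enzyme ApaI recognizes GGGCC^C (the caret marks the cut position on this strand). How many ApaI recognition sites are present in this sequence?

2

GGGCCC occurs starting at positions 31, 58.
ApaI cuts at 2 sites.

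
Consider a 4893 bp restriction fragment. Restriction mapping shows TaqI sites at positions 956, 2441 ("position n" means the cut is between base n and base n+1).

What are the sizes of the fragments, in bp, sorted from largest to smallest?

Linear molecule, 2 cuts → 3 fragments:
  956 − 0 = 956 bp
  2441 − 956 = 1485 bp
  4893 − 2441 = 2452 bp
Sorted largest to smallest: 2452, 1485, 956 bp.

2452, 1485, 956 bp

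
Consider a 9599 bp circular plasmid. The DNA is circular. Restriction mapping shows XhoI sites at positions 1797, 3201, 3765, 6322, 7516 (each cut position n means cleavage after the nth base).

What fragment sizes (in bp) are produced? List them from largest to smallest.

Circular molecule, 5 cuts → 5 fragments:
  3201 − 1797 = 1404 bp
  3765 − 3201 = 564 bp
  6322 − 3765 = 2557 bp
  7516 − 6322 = 1194 bp
  wrap: 9599 − 7516 + 1797 = 3880 bp
Sorted largest to smallest: 3880, 2557, 1404, 1194, 564 bp.

3880, 2557, 1404, 1194, 564 bp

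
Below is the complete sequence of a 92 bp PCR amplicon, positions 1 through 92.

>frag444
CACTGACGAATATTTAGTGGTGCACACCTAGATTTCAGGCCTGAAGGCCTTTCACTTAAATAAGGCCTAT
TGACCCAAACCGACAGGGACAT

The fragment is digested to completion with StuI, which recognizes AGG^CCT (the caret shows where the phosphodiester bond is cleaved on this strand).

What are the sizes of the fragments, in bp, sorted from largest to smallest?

39, 27, 18, 8 bp

StuI sites (AGGCCT) start at positions 37, 45, 63.
StuI cuts after base 3 of each site, so after positions 39, 47, 65.
Linear molecule, 3 cuts → 4 fragments:
  1–39 → 39 bp
  40–47 → 8 bp
  48–65 → 18 bp
  66–92 → 27 bp
Sorted largest to smallest: 39, 27, 18, 8 bp.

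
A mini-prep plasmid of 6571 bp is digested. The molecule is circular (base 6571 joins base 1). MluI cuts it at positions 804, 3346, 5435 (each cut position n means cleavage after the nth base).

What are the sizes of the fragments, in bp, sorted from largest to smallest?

Circular molecule, 3 cuts → 3 fragments:
  3346 − 804 = 2542 bp
  5435 − 3346 = 2089 bp
  wrap: 6571 − 5435 + 804 = 1940 bp
Sorted largest to smallest: 2542, 2089, 1940 bp.

2542, 2089, 1940 bp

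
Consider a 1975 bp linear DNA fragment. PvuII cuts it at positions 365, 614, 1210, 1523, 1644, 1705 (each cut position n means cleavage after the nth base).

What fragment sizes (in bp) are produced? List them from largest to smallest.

596, 365, 313, 270, 249, 121, 61 bp

Linear molecule, 6 cuts → 7 fragments:
  365 − 0 = 365 bp
  614 − 365 = 249 bp
  1210 − 614 = 596 bp
  1523 − 1210 = 313 bp
  1644 − 1523 = 121 bp
  1705 − 1644 = 61 bp
  1975 − 1705 = 270 bp
Sorted largest to smallest: 596, 365, 313, 270, 249, 121, 61 bp.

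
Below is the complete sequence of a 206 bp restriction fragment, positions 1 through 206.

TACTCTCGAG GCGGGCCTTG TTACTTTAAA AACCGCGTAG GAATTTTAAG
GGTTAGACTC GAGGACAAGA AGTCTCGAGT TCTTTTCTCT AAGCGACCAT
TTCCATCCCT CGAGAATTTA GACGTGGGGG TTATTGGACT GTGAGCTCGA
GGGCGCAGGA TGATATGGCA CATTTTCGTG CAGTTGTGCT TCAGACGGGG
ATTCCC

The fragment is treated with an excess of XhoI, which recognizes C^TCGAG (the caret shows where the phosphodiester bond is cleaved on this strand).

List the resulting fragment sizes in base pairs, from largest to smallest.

XhoI sites (CTCGAG) start at positions 5, 58, 74, 109, 146.
XhoI cuts after the first base of each site, so after positions 5, 58, 74, 109, 146.
Linear molecule, 5 cuts → 6 fragments:
  1–5 → 5 bp
  6–58 → 53 bp
  59–74 → 16 bp
  75–109 → 35 bp
  110–146 → 37 bp
  147–206 → 60 bp
Sorted largest to smallest: 60, 53, 37, 35, 16, 5 bp.

60, 53, 37, 35, 16, 5 bp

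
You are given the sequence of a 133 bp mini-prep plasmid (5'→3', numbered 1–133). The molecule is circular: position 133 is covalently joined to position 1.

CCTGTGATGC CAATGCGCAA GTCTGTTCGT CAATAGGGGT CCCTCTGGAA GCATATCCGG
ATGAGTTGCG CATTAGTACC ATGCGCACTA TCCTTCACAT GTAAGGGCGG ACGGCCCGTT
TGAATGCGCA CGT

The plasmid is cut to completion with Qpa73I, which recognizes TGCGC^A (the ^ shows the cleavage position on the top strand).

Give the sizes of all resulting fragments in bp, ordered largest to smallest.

53, 43, 22, 15 bp

Qpa73I sites (TGCGCA) start at positions 14, 67, 82, 125.
Qpa73I cuts after base 5 of each site (before the last base), so after positions 18, 71, 86, 129.
Circular molecule, 4 cuts → 4 fragments:
  19–71 → 53 bp
  72–86 → 15 bp
  87–129 → 43 bp
  130–133 then 1–18 → 4 + 18 = 22 bp
Sorted largest to smallest: 53, 43, 22, 15 bp.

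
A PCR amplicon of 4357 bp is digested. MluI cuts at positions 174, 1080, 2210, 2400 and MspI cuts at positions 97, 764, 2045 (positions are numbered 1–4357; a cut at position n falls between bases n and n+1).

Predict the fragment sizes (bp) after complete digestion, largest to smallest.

1957, 965, 590, 316, 190, 165, 97, 77 bp

Combined cut positions (sorted): 97, 174, 764, 1080, 2045, 2210, 2400.
Linear molecule, 7 cuts → 8 fragments:
  97 − 0 = 97 bp
  174 − 97 = 77 bp
  764 − 174 = 590 bp
  1080 − 764 = 316 bp
  2045 − 1080 = 965 bp
  2210 − 2045 = 165 bp
  2400 − 2210 = 190 bp
  4357 − 2400 = 1957 bp
Sorted largest to smallest: 1957, 965, 590, 316, 190, 165, 97, 77 bp.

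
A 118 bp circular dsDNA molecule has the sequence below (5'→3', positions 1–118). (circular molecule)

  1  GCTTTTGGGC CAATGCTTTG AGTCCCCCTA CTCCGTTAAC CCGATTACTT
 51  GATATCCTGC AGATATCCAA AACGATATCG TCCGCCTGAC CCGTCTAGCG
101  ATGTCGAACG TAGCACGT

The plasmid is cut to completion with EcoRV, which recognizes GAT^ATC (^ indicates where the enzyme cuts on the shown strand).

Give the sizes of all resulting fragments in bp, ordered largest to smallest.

95, 12, 11 bp

EcoRV sites (GATATC) start at positions 51, 62, 74.
EcoRV cuts after base 3 of each site, so after positions 53, 64, 76.
Circular molecule, 3 cuts → 3 fragments:
  54–64 → 11 bp
  65–76 → 12 bp
  77–118 then 1–53 → 42 + 53 = 95 bp
Sorted largest to smallest: 95, 12, 11 bp.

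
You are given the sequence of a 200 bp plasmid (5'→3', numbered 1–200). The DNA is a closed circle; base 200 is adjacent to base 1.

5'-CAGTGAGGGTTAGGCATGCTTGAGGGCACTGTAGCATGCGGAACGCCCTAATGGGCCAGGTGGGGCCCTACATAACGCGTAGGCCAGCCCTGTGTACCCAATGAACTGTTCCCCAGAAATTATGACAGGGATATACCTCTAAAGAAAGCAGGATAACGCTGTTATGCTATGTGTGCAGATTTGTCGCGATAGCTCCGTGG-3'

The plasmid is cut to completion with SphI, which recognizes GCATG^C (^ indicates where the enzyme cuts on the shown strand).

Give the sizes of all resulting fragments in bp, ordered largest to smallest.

SphI sites (GCATGC) start at positions 14, 34.
SphI cuts after base 5 of each site (before the last base), so after positions 18, 38.
Circular molecule, 2 cuts → 2 fragments:
  19–38 → 20 bp
  39–200 then 1–18 → 162 + 18 = 180 bp
Sorted largest to smallest: 180, 20 bp.

180, 20 bp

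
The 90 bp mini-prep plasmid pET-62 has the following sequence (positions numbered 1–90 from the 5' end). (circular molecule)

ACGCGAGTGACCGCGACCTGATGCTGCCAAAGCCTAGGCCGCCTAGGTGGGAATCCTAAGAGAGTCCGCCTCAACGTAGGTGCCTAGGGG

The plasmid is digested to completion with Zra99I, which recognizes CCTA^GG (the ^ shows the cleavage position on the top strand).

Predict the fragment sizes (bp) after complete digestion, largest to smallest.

41, 40, 9 bp

Zra99I sites (CCTAGG) start at positions 33, 42, 83.
Zra99I cuts after base 4 of each site, so after positions 36, 45, 86.
Circular molecule, 3 cuts → 3 fragments:
  37–45 → 9 bp
  46–86 → 41 bp
  87–90 then 1–36 → 4 + 36 = 40 bp
Sorted largest to smallest: 41, 40, 9 bp.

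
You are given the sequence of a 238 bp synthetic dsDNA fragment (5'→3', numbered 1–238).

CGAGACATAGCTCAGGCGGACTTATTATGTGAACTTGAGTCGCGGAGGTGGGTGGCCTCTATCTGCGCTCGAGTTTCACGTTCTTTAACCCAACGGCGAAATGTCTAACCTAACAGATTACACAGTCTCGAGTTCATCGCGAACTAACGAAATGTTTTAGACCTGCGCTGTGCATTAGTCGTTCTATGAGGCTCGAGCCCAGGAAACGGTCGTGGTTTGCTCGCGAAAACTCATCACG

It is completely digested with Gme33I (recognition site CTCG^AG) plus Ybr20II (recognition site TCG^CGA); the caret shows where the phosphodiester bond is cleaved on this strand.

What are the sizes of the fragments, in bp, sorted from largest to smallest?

71, 59, 56, 28, 15, 9 bp

Gme33I sites (CTCGAG) start at positions 68, 127, 192.
Gme33I cuts after base 4 of each site, so after positions 71, 130, 195.
Ybr20II sites (TCGCGA) start at positions 137, 221.
Ybr20II cuts after base 3 of each site, so after positions 139, 223.
Combined cut positions: 71, 130, 139, 195, 223.
Linear molecule, 5 cuts → 6 fragments:
  1–71 → 71 bp
  72–130 → 59 bp
  131–139 → 9 bp
  140–195 → 56 bp
  196–223 → 28 bp
  224–238 → 15 bp
Sorted largest to smallest: 71, 59, 56, 28, 15, 9 bp.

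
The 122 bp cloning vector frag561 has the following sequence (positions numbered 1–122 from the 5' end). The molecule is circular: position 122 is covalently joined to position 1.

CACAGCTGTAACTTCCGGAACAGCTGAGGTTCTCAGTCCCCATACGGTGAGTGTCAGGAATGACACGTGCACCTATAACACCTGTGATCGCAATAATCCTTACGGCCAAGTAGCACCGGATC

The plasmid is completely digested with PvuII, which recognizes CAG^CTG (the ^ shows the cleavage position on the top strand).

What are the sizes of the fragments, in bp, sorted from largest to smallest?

PvuII sites (CAGCTG) start at positions 3, 21.
PvuII cuts after base 3 of each site, so after positions 5, 23.
Circular molecule, 2 cuts → 2 fragments:
  6–23 → 18 bp
  24–122 then 1–5 → 99 + 5 = 104 bp
Sorted largest to smallest: 104, 18 bp.

104, 18 bp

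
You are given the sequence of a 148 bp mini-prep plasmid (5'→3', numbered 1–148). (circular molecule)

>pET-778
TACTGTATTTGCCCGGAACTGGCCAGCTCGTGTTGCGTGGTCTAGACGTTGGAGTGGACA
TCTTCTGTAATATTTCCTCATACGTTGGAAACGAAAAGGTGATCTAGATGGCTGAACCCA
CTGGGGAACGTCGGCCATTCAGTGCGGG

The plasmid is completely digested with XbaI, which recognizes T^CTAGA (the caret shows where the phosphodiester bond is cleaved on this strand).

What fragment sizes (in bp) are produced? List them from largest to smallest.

XbaI sites (TCTAGA) start at positions 41, 103.
XbaI cuts after the first base of each site, so after positions 41, 103.
Circular molecule, 2 cuts → 2 fragments:
  42–103 → 62 bp
  104–148 then 1–41 → 45 + 41 = 86 bp
Sorted largest to smallest: 86, 62 bp.

86, 62 bp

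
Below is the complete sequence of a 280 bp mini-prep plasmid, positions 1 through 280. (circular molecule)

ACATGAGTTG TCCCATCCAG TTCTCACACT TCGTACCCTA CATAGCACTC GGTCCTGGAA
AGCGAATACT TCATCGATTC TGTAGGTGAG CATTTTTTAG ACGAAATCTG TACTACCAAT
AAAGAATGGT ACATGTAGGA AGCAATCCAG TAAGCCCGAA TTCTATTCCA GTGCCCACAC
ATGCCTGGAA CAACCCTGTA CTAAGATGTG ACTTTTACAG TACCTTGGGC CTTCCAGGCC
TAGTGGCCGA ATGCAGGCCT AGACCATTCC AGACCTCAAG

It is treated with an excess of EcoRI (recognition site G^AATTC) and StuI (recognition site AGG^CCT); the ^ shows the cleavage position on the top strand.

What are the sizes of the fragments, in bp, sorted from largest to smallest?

The EcoRI site (GAATTC) starts at position 158.
EcoRI cuts after the first base of each site, so after position 158.
StuI sites (AGGCCT) start at positions 236, 255.
StuI cuts after base 3 of each site, so after positions 238, 257.
Combined cut positions: 158, 238, 257.
Circular molecule, 3 cuts → 3 fragments:
  159–238 → 80 bp
  239–257 → 19 bp
  258–280 then 1–158 → 23 + 158 = 181 bp
Sorted largest to smallest: 181, 80, 19 bp.

181, 80, 19 bp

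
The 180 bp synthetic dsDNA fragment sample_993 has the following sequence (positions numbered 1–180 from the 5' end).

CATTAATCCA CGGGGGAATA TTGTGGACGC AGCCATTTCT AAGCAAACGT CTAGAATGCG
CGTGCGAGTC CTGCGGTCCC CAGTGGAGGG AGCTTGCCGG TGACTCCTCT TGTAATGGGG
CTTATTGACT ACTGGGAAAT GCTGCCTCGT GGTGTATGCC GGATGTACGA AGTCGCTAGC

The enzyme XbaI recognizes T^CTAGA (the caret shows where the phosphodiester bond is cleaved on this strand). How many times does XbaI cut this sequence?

TCTAGA occurs starting at position 50.
XbaI cuts at 1 site.

1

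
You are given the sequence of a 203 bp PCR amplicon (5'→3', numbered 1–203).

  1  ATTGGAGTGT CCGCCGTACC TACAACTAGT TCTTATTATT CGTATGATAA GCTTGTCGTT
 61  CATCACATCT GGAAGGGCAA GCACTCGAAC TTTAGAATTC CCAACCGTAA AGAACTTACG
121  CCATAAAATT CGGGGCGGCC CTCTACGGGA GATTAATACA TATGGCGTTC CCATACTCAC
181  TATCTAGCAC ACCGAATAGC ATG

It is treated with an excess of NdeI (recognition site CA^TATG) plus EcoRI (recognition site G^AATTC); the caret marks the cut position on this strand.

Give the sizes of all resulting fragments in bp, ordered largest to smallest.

95, 65, 43 bp

The NdeI site (CATATG) starts at position 159.
NdeI cuts after base 2 of each site, so after position 160.
The EcoRI site (GAATTC) starts at position 95.
EcoRI cuts after the first base of each site, so after position 95.
Combined cut positions: 95, 160.
Linear molecule, 2 cuts → 3 fragments:
  1–95 → 95 bp
  96–160 → 65 bp
  161–203 → 43 bp
Sorted largest to smallest: 95, 65, 43 bp.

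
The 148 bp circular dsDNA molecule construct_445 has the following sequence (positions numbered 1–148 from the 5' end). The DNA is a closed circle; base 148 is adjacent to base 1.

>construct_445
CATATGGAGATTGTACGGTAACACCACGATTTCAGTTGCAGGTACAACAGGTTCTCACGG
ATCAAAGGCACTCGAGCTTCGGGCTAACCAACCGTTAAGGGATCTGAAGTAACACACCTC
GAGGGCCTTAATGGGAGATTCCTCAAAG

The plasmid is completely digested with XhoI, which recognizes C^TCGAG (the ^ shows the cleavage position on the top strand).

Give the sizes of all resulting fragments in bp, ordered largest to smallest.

XhoI sites (CTCGAG) start at positions 71, 118.
XhoI cuts after the first base of each site, so after positions 71, 118.
Circular molecule, 2 cuts → 2 fragments:
  72–118 → 47 bp
  119–148 then 1–71 → 30 + 71 = 101 bp
Sorted largest to smallest: 101, 47 bp.

101, 47 bp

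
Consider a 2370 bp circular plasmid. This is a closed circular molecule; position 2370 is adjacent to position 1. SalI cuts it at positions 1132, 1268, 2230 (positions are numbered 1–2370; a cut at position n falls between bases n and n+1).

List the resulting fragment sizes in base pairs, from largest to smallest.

1272, 962, 136 bp

Circular molecule, 3 cuts → 3 fragments:
  1268 − 1132 = 136 bp
  2230 − 1268 = 962 bp
  wrap: 2370 − 2230 + 1132 = 1272 bp
Sorted largest to smallest: 1272, 962, 136 bp.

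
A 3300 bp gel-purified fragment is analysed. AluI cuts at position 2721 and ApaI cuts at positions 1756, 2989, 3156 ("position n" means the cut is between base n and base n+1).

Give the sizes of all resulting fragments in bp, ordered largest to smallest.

Combined cut positions (sorted): 1756, 2721, 2989, 3156.
Linear molecule, 4 cuts → 5 fragments:
  1756 − 0 = 1756 bp
  2721 − 1756 = 965 bp
  2989 − 2721 = 268 bp
  3156 − 2989 = 167 bp
  3300 − 3156 = 144 bp
Sorted largest to smallest: 1756, 965, 268, 167, 144 bp.

1756, 965, 268, 167, 144 bp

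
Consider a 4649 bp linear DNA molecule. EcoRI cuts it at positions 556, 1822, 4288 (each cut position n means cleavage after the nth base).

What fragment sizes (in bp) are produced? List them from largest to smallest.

2466, 1266, 556, 361 bp

Linear molecule, 3 cuts → 4 fragments:
  556 − 0 = 556 bp
  1822 − 556 = 1266 bp
  4288 − 1822 = 2466 bp
  4649 − 4288 = 361 bp
Sorted largest to smallest: 2466, 1266, 556, 361 bp.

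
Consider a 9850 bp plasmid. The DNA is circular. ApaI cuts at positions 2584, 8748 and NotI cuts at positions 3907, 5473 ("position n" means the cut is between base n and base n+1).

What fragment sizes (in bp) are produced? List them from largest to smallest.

Combined cut positions (sorted): 2584, 3907, 5473, 8748.
Circular molecule, 4 cuts → 4 fragments:
  3907 − 2584 = 1323 bp
  5473 − 3907 = 1566 bp
  8748 − 5473 = 3275 bp
  wrap: 9850 − 8748 + 2584 = 3686 bp
Sorted largest to smallest: 3686, 3275, 1566, 1323 bp.

3686, 3275, 1566, 1323 bp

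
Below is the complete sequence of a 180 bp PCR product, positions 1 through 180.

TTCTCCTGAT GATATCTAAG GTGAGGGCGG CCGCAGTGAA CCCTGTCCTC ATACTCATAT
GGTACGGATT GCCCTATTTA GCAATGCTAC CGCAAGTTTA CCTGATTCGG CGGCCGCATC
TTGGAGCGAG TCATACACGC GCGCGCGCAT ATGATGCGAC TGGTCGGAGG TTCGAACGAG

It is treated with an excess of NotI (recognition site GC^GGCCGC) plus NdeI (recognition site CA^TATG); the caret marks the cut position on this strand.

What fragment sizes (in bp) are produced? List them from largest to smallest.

NotI sites (GCGGCCGC) start at positions 27, 110.
NotI cuts after base 2 of each site, so after positions 28, 111.
NdeI sites (CATATG) start at positions 56, 148.
NdeI cuts after base 2 of each site, so after positions 57, 149.
Combined cut positions: 28, 57, 111, 149.
Linear molecule, 4 cuts → 5 fragments:
  1–28 → 28 bp
  29–57 → 29 bp
  58–111 → 54 bp
  112–149 → 38 bp
  150–180 → 31 bp
Sorted largest to smallest: 54, 38, 31, 29, 28 bp.

54, 38, 31, 29, 28 bp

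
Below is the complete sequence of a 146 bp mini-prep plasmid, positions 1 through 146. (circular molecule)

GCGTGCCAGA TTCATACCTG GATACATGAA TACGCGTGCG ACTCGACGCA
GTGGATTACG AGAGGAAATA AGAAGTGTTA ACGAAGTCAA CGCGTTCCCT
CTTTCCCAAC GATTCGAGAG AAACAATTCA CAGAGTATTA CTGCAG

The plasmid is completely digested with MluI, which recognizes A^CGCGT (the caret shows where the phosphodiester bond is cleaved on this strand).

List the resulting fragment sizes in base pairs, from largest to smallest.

MluI sites (ACGCGT) start at positions 32, 90.
MluI cuts after the first base of each site, so after positions 32, 90.
Circular molecule, 2 cuts → 2 fragments:
  33–90 → 58 bp
  91–146 then 1–32 → 56 + 32 = 88 bp
Sorted largest to smallest: 88, 58 bp.

88, 58 bp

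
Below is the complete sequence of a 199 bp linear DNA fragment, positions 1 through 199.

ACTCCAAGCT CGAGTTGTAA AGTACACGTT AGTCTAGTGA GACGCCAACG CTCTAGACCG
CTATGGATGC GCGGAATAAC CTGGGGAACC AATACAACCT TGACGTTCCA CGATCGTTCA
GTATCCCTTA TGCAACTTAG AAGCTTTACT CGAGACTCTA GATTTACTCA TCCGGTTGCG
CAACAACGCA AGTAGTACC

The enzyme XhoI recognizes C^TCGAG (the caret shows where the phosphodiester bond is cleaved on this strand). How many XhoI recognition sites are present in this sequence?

CTCGAG occurs starting at positions 9, 149.
XhoI cuts at 2 sites.

2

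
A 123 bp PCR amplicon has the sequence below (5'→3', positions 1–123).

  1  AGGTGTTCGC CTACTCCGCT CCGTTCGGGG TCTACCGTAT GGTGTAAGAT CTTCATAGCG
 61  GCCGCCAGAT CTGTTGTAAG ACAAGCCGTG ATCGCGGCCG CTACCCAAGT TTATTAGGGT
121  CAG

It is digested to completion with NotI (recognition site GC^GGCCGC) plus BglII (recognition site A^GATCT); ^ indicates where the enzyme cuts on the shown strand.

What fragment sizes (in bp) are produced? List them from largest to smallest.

NotI sites (GCGGCCGC) start at positions 58, 94.
NotI cuts after base 2 of each site, so after positions 59, 95.
BglII sites (AGATCT) start at positions 47, 67.
BglII cuts after the first base of each site, so after positions 47, 67.
Combined cut positions: 47, 59, 67, 95.
Linear molecule, 4 cuts → 5 fragments:
  1–47 → 47 bp
  48–59 → 12 bp
  60–67 → 8 bp
  68–95 → 28 bp
  96–123 → 28 bp
Sorted largest to smallest: 47, 28, 28, 12, 8 bp.

47, 28, 28, 12, 8 bp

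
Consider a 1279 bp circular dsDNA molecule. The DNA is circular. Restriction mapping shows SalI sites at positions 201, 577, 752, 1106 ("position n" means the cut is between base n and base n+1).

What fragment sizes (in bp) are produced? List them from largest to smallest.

Circular molecule, 4 cuts → 4 fragments:
  577 − 201 = 376 bp
  752 − 577 = 175 bp
  1106 − 752 = 354 bp
  wrap: 1279 − 1106 + 201 = 374 bp
Sorted largest to smallest: 376, 374, 354, 175 bp.

376, 374, 354, 175 bp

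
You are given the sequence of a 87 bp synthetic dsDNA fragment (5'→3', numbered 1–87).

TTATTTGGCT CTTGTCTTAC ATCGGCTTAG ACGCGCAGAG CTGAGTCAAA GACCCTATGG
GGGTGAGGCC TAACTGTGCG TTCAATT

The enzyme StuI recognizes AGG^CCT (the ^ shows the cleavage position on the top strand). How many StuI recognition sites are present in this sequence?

AGGCCT occurs starting at position 66.
StuI cuts at 1 site.

1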